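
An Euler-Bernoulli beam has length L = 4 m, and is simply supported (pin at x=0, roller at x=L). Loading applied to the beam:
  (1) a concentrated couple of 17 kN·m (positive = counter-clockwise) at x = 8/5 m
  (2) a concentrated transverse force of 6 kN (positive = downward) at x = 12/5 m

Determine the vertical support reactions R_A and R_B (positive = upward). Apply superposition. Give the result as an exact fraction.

Load 1 — applied couple M₀=17 kN·m at a=8/5 m (b=L-a=12/5):
  R_A = M₀/L = 17/4 kN
  R_B = -M₀/L = -17/4 kN
Load 2 — point force P=6 kN at a=12/5 m (b=L-a=8/5):
  R_A = Pb/L = 6·(8/5)/4 = 12/5 kN
  R_B = Pa/L = 6·(12/5)/4 = 18/5 kN
Superposition: R_A = 133/20 kN, R_B = -13/20 kN

R_A = 133/20 kN, R_B = -13/20 kN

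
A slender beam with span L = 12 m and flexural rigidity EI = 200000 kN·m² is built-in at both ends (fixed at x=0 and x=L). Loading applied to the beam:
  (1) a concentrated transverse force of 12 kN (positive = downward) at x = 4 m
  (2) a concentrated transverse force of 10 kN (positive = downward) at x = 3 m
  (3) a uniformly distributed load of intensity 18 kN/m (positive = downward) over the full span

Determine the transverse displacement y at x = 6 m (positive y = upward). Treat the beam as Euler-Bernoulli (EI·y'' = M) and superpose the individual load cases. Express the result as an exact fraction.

y(6) = -1097/200000 m

Load 1 — point force P=12 kN at a=4 m (b=L-a=8):
  y_1 = -Pa²(L-x)²(3bL-(3b+a)(L-x))/(6L³EI)  [x>a] = -12·4²·(12-6)²·(3·8·12-(3·8+4)·(12-6))/(6·12³·200000) = -1/2500 m
Load 2 — point force P=10 kN at a=3 m (b=L-a=9):
  y_2 = -Pa²(L-x)²(3bL-(3b+a)(L-x))/(6L³EI)  [x>a] = -10·3²·(12-6)²·(3·9·12-(3·9+3)·(12-6))/(6·12³·200000) = -9/40000 m
Load 3 — uniform load w=18 kN/m over full span:
  y_3 = -wx²(L-x)²/(24EI) = -18·6²·(12-6)²/(24·200000) = -243/50000 m
Superposition: y = Σ y_i = -1097/200000 m ≈ -0.005485 m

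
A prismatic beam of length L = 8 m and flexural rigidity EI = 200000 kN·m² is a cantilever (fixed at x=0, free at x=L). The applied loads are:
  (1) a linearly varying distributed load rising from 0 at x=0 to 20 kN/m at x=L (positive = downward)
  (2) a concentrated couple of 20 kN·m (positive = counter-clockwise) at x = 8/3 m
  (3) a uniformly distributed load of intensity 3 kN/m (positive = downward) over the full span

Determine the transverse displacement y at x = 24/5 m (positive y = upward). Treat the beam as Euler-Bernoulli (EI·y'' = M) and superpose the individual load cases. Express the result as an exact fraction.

y(24/5) = -1774838/87890625 m

Load 1 — triangular load w₀=20 kN/m (0→w₀ over full span):
  y_1 = (w₀Lx³/12-w₀L²x²/6-w₀x⁵/(120L))/EI = (20·8·(24/5)³/12-20·8²·(24/5)²/6-20·(24/5)⁵/(120·8))/200000 = -170592/9765625 m
Load 2 — applied couple M₀=20 kN·m at a=8/3 m (b=L-a=16/3):
  y_2 = M₀a(2x-a)/(2EI)  [x>a] = 20·(8/3)·(2·(24/5)-(8/3))/(2·200000) = 26/28125 m
Load 3 — uniform load w=3 kN/m over full span:
  y_3 = -wx²(x²-4Lx+6L²)/(24EI) = -3·(24/5)²·((24/5)²-4·8·(24/5)+6·8²)/(24·200000) = -7128/1953125 m
Superposition: y = Σ y_i = -1774838/87890625 m ≈ -0.020194 m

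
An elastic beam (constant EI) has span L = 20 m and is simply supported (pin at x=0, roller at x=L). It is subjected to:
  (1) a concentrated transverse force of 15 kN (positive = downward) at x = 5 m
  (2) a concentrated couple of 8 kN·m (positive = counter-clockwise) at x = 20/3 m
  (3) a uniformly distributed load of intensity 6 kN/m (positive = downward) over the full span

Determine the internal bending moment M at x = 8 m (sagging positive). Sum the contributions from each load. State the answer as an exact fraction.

Load 1 — point force P=15 kN at a=5 m (b=L-a=15):
  M_1 = Pa(L-x)/L  [x>a] = 15·5·(20-8)/20 = 45 kN·m
Load 2 — applied couple M₀=8 kN·m at a=20/3 m (b=L-a=40/3):
  M_2 = M₀x/L - M₀  [x>a] = 8·8/20 - 8 = -24/5 kN·m
Load 3 — uniform load w=6 kN/m over full span:
  M_3 = wx(L-x)/2 = 6·8·(20-8)/2 = 288 kN·m
Superposition: M = Σ M_i = 1641/5 kN·m ≈ 328.200000 kN·m

M(8) = 1641/5 kN·m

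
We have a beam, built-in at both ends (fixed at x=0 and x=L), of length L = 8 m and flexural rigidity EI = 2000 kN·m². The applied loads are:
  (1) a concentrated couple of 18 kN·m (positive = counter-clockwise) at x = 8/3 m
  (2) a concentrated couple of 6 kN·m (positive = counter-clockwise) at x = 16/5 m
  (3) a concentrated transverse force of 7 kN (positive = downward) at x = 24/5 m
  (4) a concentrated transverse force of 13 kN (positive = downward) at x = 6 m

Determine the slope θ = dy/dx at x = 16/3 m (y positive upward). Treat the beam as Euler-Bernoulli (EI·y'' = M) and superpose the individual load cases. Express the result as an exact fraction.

θ(16/3) = 929/1125000 rad

Load 1 — applied couple M₀=18 kN·m at a=8/3 m (b=L-a=16/3):
  θ_1 = (R_Ax²/2 - M_Ax - M₀(x-a))/EI  [x>a] with R_A=3, M_A=0 = (3·(16/3)²/2 - 0·(16/3) - 18·((16/3)-(8/3)))/2000 = -1/375 rad
Load 2 — applied couple M₀=6 kN·m at a=16/5 m (b=L-a=24/5):
  θ_2 = (R_Ax²/2 - M_Ax - M₀(x-a))/EI  [x>a] with R_A=27/25, M_A=18/25 = ((27/25)·(16/3)²/2 - (18/25)·(16/3) - 6·((16/3)-(16/5)))/2000 = -2/3125 rad
Load 3 — point force P=7 kN at a=24/5 m (b=L-a=16/5):
  θ_3 = Pa²(L-x)(2bL-(3b+a)(L-x))/(2L³EI)  [x>a] = 7·(24/5)²·(8-(16/3))·(2·(16/5)·8-(3·(16/5)+(24/5))·(8-(16/3)))/(2·8³·2000) = 42/15625 rad
Load 4 — point force P=13 kN at a=6 m (b=L-a=2):
  θ_4 = -Pb²x(2aL-(3a+b)x)/(2L³EI)  [x≤a] = -13·2²·(16/3)·(2·6·8-(3·6+2)·(16/3))/(2·8³·2000) = 13/9000 rad
Superposition: θ = Σ θ_i = 929/1125000 rad ≈ 0.000826 rad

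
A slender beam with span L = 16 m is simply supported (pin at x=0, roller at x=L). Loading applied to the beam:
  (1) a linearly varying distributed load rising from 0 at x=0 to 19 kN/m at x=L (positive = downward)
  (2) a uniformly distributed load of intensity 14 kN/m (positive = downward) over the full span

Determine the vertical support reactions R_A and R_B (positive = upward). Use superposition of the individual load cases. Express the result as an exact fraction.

Load 1 — triangular load w₀=19 kN/m (0→w₀ over full span):
  R_A = w₀L/6 = 19·16/6 = 152/3 kN
  R_B = w₀L/3 = 19·16/3 = 304/3 kN
Load 2 — uniform load w=14 kN/m over full span:
  R_A = wL/2 = 14·16/2 = 112 kN
  R_B = wL/2 = 14·16/2 = 112 kN
Superposition: R_A = 488/3 kN, R_B = 640/3 kN

R_A = 488/3 kN, R_B = 640/3 kN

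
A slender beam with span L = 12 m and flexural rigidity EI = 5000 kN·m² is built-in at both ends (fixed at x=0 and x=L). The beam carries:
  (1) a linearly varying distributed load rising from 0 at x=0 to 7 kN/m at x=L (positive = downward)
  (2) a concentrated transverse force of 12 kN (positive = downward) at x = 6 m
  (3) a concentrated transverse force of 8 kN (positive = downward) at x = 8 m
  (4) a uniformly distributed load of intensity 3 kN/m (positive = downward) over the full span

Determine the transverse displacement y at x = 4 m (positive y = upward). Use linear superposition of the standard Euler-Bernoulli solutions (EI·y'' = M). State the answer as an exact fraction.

Load 1 — triangular load w₀=7 kN/m (0→w₀ over full span):
  y_1 = -w₀x²(L-x)²(x+2L)/(120LEI) = -7·4²·(12-4)²·(4+2·12)/(120·12·5000) = -784/28125 m
Load 2 — point force P=12 kN at a=6 m (b=L-a=6):
  y_2 = -Pb²x²(3aL-(3a+b)x)/(6L³EI)  [x≤a] = -12·6²·4²·(3·6·12-(3·6+6)·4)/(6·12³·5000) = -2/125 m
Load 3 — point force P=8 kN at a=8 m (b=L-a=4):
  y_3 = -Pb²x²(3aL-(3a+b)x)/(6L³EI)  [x≤a] = -8·4²·4²·(3·8·12-(3·8+4)·4)/(6·12³·5000) = -352/50625 m
Load 4 — uniform load w=3 kN/m over full span:
  y_4 = -wx²(L-x)²/(24EI) = -3·4²·(12-4)²/(24·5000) = -16/625 m
Superposition: y = Σ y_i = -19346/253125 m ≈ -0.076429 m

y(4) = -19346/253125 m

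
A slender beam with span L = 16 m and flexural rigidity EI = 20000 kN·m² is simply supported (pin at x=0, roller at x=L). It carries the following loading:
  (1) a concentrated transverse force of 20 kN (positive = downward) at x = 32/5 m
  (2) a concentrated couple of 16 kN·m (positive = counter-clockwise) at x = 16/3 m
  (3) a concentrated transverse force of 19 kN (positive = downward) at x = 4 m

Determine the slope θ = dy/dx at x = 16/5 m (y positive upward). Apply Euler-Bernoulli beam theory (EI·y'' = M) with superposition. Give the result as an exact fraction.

Load 1 — point force P=20 kN at a=32/5 m (b=L-a=48/5):
  θ_1 = -Pb(L²-b²-3x²)/(6LEI)  [x≤a] = -20·(48/5)·(16²-(48/5)²-3·(16/5)²)/(6·16·20000) = -208/15625 rad
Load 2 — applied couple M₀=16 kN·m at a=16/3 m (b=L-a=32/3):
  θ_2 = (M₀x²/(2L)+C₁)/EI  [x≤a] with C₁=M₀(3b²-L²)/(6L)=128/9 = (16·(16/5)²/(2·16)+(128/9))/20000 = 136/140625 rad
Load 3 — point force P=19 kN at a=4 m (b=L-a=12):
  θ_3 = -Pb(L²-b²-3x²)/(6LEI)  [x≤a] = -19·12·(16²-12²-3·(16/5)²)/(6·16·20000) = -2413/250000 rad
Superposition: θ = Σ θ_i = -49493/2250000 rad ≈ -0.021997 rad

θ(16/5) = -49493/2250000 rad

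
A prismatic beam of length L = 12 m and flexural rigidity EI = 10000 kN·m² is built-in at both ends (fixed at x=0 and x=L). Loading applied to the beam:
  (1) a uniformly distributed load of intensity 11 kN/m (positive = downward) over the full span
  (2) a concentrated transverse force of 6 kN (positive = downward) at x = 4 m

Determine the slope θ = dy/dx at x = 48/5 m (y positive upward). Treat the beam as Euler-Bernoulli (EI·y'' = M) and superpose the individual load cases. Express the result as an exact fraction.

Load 1 — uniform load w=11 kN/m over full span:
  θ_1 = -wx(L-x)(L-2x)/(12EI) = -11·(48/5)·(12-(48/5))·(12-2·(48/5))/(12·10000) = 1188/78125 rad
Load 2 — point force P=6 kN at a=4 m (b=L-a=8):
  θ_2 = Pa²(L-x)(2bL-(3b+a)(L-x))/(2L³EI)  [x>a] = 6·4²·(12-(48/5))·(2·8·12-(3·8+4)·(12-(48/5)))/(2·12³·10000) = 13/15625 rad
Superposition: θ = Σ θ_i = 1253/78125 rad ≈ 0.016038 rad

θ(48/5) = 1253/78125 rad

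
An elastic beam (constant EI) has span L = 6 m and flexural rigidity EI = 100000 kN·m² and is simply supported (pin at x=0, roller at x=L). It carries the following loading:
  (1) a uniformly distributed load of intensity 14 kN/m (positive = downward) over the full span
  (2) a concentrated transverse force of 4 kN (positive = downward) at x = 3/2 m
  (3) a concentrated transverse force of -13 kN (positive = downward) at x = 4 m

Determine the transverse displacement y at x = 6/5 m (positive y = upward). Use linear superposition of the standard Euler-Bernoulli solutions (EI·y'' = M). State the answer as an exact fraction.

Load 1 — uniform load w=14 kN/m over full span:
  y_1 = -wx(L³-2Lx²+x³)/(24EI) = -14·(6/5)·(6³-2·6·(6/5)²+(6/5)³)/(24·100000) = -5481/3906250 m
Load 2 — point force P=4 kN at a=3/2 m (b=L-a=9/2):
  y_2 = -Pbx(L²-b²-x²)/(6LEI)  [x≤a] = -4·(9/2)·(6/5)·(6²-(9/2)²-(6/5)²)/(6·6·100000) = -4293/50000000 m
Load 3 — point force P=-13 kN at a=4 m (b=L-a=2):
  y_3 = -Pbx(L²-b²-x²)/(6LEI)  [x≤a] = -(-13)·2·(6/5)·(6²-2²-(6/5)²)/(6·6·100000) = 2483/9375000 m
Superposition: y = Σ y_i = -918107/750000000 m ≈ -0.001224 m

y(6/5) = -918107/750000000 m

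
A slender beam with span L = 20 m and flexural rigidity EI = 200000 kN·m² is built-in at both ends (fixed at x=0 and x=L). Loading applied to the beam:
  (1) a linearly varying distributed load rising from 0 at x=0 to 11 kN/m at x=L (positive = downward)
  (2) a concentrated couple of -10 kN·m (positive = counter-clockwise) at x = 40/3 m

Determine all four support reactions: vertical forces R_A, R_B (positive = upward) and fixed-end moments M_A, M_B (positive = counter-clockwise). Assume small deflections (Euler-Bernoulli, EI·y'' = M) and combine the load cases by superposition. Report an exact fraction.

Load 1 — triangular load w₀=11 kN/m (0→w₀ over full span):
  R_A = 3w₀L/20 = 3·11·20/20 = 33 kN
  M_A = w₀L²/30 = 11·20²/30 = 440/3 kN·m
  R_B = 7w₀L/20 = 7·11·20/20 = 77 kN
  M_B = -w₀L²/20 = -11·20²/20 = -220 kN·m
Load 2 — applied couple M₀=-10 kN·m at a=40/3 m (b=L-a=20/3):
  R_A = 6M₀ab/L³ = 6·(-10)·(40/3)·(20/3)/20³ = -2/3 kN
  M_A = M₀b(2a-b)/L² = (-10)·(20/3)·(2·(40/3)-(20/3))/20² = -10/3 kN·m
  R_B = -6M₀ab/L³ = -6·(-10)·(40/3)·(20/3)/20³ = 2/3 kN
  M_B = M₀a(2b-a)/L² = (-10)·(40/3)·(2·(20/3)-(40/3))/20² = 0 kN·m
Superposition: R_A = 97/3 kN, M_A = 430/3 kN·m, R_B = 233/3 kN, M_B = -220 kN·m

R_A = 97/3 kN, M_A = 430/3 kN·m, R_B = 233/3 kN, M_B = -220 kN·m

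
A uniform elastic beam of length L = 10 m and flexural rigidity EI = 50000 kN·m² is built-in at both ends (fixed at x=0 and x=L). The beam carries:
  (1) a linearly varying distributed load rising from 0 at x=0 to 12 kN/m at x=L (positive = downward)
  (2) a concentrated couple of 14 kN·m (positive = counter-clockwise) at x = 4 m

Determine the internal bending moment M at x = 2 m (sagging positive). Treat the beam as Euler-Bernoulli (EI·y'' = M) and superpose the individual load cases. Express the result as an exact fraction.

M(2) = -406/125 kN·m

Load 1 — triangular load w₀=12 kN/m (0→w₀ over full span):
  M_1 = 3w₀Lx/20 - w₀L²/30 - w₀x³/(6L) = 3·12·10·2/20 - 12·10²/30 - 12·2³/(6·10) = -28/5 kN·m
Load 2 — applied couple M₀=14 kN·m at a=4 m (b=L-a=6):
  M_2 = R_Ax - M_A  [x≤a] with R_A=252/125, M_A=42/25 = (252/125)·2 - (42/25) = 294/125 kN·m
Superposition: M = Σ M_i = -406/125 kN·m ≈ -3.248000 kN·m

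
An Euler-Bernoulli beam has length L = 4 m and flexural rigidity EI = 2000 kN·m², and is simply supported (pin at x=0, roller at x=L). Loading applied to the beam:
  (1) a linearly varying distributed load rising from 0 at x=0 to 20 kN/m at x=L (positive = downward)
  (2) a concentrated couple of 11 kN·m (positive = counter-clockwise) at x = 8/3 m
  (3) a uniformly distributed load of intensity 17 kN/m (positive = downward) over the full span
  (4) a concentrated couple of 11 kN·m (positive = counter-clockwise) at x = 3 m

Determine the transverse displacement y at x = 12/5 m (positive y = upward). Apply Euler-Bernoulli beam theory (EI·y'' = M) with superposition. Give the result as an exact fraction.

y(12/5) = -1868573/37500000 m

Load 1 — triangular load w₀=20 kN/m (0→w₀ over full span):
  y_1 = -w₀x(7L⁴-10L²x²+3x⁴)/(360LEI) = -20·(12/5)·(7·4⁴-10·4²·(12/5)²+3·(12/5)⁴)/(360·4·2000) = -18944/1171875 m
Load 2 — applied couple M₀=11 kN·m at a=8/3 m (b=L-a=4/3):
  y_2 = (M₀x³/(6L)+C₁x)/EI  [x≤a] with C₁=M₀(3b²-L²)/(6L)=-44/9 = (11·(12/5)³/(6·4)+(-44/9)·(12/5))/2000 = -253/93750 m
Load 3 — uniform load w=17 kN/m over full span:
  y_3 = -wx(L³-2Lx²+x³)/(24EI) = -17·(12/5)·(4³-2·4·(12/5)²+(12/5)³)/(24·2000) = -2108/78125 m
Load 4 — applied couple M₀=11 kN·m at a=3 m (b=L-a=1):
  y_4 = (M₀x³/(6L)+C₁x)/EI  [x≤a] with C₁=M₀(3b²-L²)/(6L)=-143/24 = (11·(12/5)³/(6·4)+(-143/24)·(12/5))/2000 = -1991/500000 m
Superposition: y = Σ y_i = -1868573/37500000 m ≈ -0.049829 m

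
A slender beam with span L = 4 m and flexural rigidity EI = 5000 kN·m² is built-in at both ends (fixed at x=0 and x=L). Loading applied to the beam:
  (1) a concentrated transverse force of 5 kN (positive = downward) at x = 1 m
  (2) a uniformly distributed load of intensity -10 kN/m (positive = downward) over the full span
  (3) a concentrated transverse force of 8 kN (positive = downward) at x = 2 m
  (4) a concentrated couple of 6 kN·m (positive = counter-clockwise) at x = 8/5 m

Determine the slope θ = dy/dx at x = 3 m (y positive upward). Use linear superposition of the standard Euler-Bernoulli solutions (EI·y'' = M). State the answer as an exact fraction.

θ(3) = -5269/8000000 rad

Load 1 — point force P=5 kN at a=1 m (b=L-a=3):
  θ_1 = Pa²(L-x)(2bL-(3b+a)(L-x))/(2L³EI)  [x>a] = 5·1²·(4-3)·(2·3·4-(3·3+1)·(4-3))/(2·4³·5000) = 7/64000 rad
Load 2 — uniform load w=-10 kN/m over full span:
  θ_2 = -wx(L-x)(L-2x)/(12EI) = -(-10)·3·(4-3)·(4-2·3)/(12·5000) = -1/1000 rad
Load 3 — point force P=8 kN at a=2 m (b=L-a=2):
  θ_3 = Pa²(L-x)(2bL-(3b+a)(L-x))/(2L³EI)  [x>a] = 8·2²·(4-3)·(2·2·4-(3·2+2)·(4-3))/(2·4³·5000) = 1/2500 rad
Load 4 — applied couple M₀=6 kN·m at a=8/5 m (b=L-a=12/5):
  θ_4 = (R_Ax²/2 - M_Ax - M₀(x-a))/EI  [x>a] with R_A=54/25, M_A=18/25 = ((54/25)·3²/2 - (18/25)·3 - 6·(3-(8/5)))/5000 = -21/125000 rad
Superposition: θ = Σ θ_i = -5269/8000000 rad ≈ -0.000659 rad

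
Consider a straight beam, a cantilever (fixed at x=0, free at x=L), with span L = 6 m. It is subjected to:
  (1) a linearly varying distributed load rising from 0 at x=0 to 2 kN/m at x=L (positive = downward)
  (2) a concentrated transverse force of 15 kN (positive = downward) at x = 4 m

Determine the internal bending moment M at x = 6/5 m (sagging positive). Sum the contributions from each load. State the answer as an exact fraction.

Load 1 — triangular load w₀=2 kN/m (0→w₀ over full span):
  M_1 = w₀Lx/2 - w₀L²/3 - w₀x³/(6L) = 2·6·(6/5)/2 - 2·6²/3 - 2·(6/5)³/(6·6) = -2112/125 kN·m
Load 2 — point force P=15 kN at a=4 m (b=L-a=2):
  M_2 = -P(a-x)  [x≤a] = -15·(4-(6/5)) = -42 kN·m
Superposition: M = Σ M_i = -7362/125 kN·m ≈ -58.896000 kN·m

M(6/5) = -7362/125 kN·m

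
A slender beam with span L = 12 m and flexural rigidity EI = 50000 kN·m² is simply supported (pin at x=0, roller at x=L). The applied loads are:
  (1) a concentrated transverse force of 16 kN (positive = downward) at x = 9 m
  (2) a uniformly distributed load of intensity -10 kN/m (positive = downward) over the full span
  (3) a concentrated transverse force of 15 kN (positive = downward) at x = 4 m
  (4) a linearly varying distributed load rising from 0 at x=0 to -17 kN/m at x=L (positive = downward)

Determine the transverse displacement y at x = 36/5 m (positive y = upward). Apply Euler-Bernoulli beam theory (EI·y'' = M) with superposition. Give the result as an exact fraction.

Load 1 — point force P=16 kN at a=9 m (b=L-a=3):
  y_1 = -Pbx(L²-b²-x²)/(6LEI)  [x≤a] = -16·3·(36/5)·(12²-3²-(36/5)²)/(6·12·50000) = -6237/781250 m
Load 2 — uniform load w=-10 kN/m over full span:
  y_2 = -wx(L³-2Lx²+x³)/(24EI) = -(-10)·(36/5)·(12³-2·12·(36/5)²+(36/5)³)/(24·50000) = 20088/390625 m
Load 3 — point force P=15 kN at a=4 m (b=L-a=8):
  y_3 = -Pa(L-x)(2Lx-a²-x²)/(6LEI)  [x>a] = -15·4·(12-(36/5))·(2·12·(36/5)-4²-(36/5)²)/(6·12·50000) = -656/78125 m
Load 4 — triangular load w₀=-17 kN/m (0→w₀ over full span):
  y_4 = -w₀x(7L⁴-10L²x²+3x⁴)/(360LEI) = -(-17)·(36/5)·(7·12⁴-10·12²·(36/5)²+3·(36/5)⁴)/(360·12·50000) = 2173824/48828125 m
Superposition: y = Σ y_i = 7770023/97656250 m ≈ 0.079565 m

y(36/5) = 7770023/97656250 m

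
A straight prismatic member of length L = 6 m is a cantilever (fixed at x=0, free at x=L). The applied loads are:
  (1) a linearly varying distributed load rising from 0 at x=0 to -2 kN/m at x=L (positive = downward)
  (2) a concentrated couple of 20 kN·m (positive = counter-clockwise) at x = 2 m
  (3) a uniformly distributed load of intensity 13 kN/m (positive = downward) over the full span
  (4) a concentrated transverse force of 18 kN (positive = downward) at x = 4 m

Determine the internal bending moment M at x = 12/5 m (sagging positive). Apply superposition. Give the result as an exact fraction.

M(12/5) = -12834/125 kN·m

Load 1 — triangular load w₀=-2 kN/m (0→w₀ over full span):
  M_1 = w₀Lx/2 - w₀L²/3 - w₀x³/(6L) = (-2)·6·(12/5)/2 - (-2)·6²/3 - (-2)·(12/5)³/(6·6) = 1296/125 kN·m
Load 2 — applied couple M₀=20 kN·m at a=2 m (b=L-a=4):
  M_2 = 0  [x>a] = 0 kN·m
Load 3 — uniform load w=13 kN/m over full span:
  M_3 = -w(L-x)²/2 = -13·(6-(12/5))²/2 = -2106/25 kN·m
Load 4 — point force P=18 kN at a=4 m (b=L-a=2):
  M_4 = -P(a-x)  [x≤a] = -18·(4-(12/5)) = -144/5 kN·m
Superposition: M = Σ M_i = -12834/125 kN·m ≈ -102.672000 kN·m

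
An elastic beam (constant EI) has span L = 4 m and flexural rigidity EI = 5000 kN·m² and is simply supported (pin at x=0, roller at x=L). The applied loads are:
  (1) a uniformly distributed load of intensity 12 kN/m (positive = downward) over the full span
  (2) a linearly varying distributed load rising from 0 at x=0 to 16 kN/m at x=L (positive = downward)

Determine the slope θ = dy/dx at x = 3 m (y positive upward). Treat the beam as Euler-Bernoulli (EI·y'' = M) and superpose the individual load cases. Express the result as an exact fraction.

θ(3) = 3293/450000 rad

Load 1 — uniform load w=12 kN/m over full span:
  θ_1 = -w(L³-6Lx²+4x³)/(24EI) = -12·(4³-6·4·3²+4·3³)/(24·5000) = 11/2500 rad
Load 2 — triangular load w₀=16 kN/m (0→w₀ over full span):
  θ_2 = -w₀(7L⁴-30L²x²+15x⁴)/(360LEI) = -16·(7·4⁴-30·4²·3²+15·3⁴)/(360·4·5000) = 1313/450000 rad
Superposition: θ = Σ θ_i = 3293/450000 rad ≈ 0.007318 rad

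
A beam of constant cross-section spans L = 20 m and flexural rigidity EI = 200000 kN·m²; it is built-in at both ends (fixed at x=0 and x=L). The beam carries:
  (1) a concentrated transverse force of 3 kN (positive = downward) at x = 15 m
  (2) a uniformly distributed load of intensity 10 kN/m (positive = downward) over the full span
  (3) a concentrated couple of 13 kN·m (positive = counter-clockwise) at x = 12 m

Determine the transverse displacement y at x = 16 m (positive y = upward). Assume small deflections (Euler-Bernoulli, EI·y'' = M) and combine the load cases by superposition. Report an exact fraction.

y(16) = -1308503/150000000 m

Load 1 — point force P=3 kN at a=15 m (b=L-a=5):
  y_1 = -Pa²(L-x)²(3bL-(3b+a)(L-x))/(6L³EI)  [x>a] = -3·15²·(20-16)²·(3·5·20-(3·5+15)·(20-16))/(6·20³·200000) = -81/400000 m
Load 2 — uniform load w=10 kN/m over full span:
  y_2 = -wx²(L-x)²/(24EI) = -10·16²·(20-16)²/(24·200000) = -16/1875 m
Load 3 — applied couple M₀=13 kN·m at a=12 m (b=L-a=8):
  y_3 = (R_Ax³/6 - M_Ax²/2 - M₀(x-a)²/2)/EI  [x>a] with R_A=117/125, M_A=104/25 = ((117/125)·16³/6 - (104/25)·16²/2 - 13·(16-12)²/2)/200000 = 39/3125000 m
Superposition: y = Σ y_i = -1308503/150000000 m ≈ -0.008723 m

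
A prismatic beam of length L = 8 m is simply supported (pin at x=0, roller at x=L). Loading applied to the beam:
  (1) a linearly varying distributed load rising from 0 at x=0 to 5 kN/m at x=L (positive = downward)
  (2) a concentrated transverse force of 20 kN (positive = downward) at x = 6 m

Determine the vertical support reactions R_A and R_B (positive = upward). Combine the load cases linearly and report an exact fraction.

R_A = 35/3 kN, R_B = 85/3 kN

Load 1 — triangular load w₀=5 kN/m (0→w₀ over full span):
  R_A = w₀L/6 = 5·8/6 = 20/3 kN
  R_B = w₀L/3 = 5·8/3 = 40/3 kN
Load 2 — point force P=20 kN at a=6 m (b=L-a=2):
  R_A = Pb/L = 20·2/8 = 5 kN
  R_B = Pa/L = 20·6/8 = 15 kN
Superposition: R_A = 35/3 kN, R_B = 85/3 kN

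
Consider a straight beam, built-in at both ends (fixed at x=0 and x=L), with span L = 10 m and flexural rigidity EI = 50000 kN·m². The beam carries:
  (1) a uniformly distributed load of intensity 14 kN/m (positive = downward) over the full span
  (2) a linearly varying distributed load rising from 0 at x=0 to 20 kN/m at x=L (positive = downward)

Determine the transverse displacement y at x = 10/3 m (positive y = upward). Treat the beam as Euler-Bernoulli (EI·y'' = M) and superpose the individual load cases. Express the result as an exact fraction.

Load 1 — uniform load w=14 kN/m over full span:
  y_1 = -wx²(L-x)²/(24EI) = -14·(10/3)²·(10-(10/3))²/(24·50000) = -7/1215 m
Load 2 — triangular load w₀=20 kN/m (0→w₀ over full span):
  y_2 = -w₀x²(L-x)²(x+2L)/(120LEI) = -20·(10/3)²·(10-(10/3))²·((10/3)+2·10)/(120·10·50000) = -14/3645 m
Superposition: y = Σ y_i = -7/729 m ≈ -0.009602 m

y(10/3) = -7/729 m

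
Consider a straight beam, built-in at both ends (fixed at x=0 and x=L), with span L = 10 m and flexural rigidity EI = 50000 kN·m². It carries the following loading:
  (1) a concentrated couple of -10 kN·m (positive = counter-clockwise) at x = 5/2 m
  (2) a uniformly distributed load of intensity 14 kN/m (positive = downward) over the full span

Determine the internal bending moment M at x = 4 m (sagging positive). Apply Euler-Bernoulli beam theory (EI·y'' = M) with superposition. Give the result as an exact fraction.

Load 1 — applied couple M₀=-10 kN·m at a=5/2 m (b=L-a=15/2):
  M_1 = R_Ax - M_A - M₀  [x>a] with R_A=-9/8, M_A=15/8 = (-9/8)·4 - (15/8) - (-10) = 29/8 kN·m
Load 2 — uniform load w=14 kN/m over full span:
  M_2 = wLx/2 - wL²/12 - wx²/2 = 14·10·4/2 - 14·10²/12 - 14·4²/2 = 154/3 kN·m
Superposition: M = Σ M_i = 1319/24 kN·m ≈ 54.958333 kN·m

M(4) = 1319/24 kN·m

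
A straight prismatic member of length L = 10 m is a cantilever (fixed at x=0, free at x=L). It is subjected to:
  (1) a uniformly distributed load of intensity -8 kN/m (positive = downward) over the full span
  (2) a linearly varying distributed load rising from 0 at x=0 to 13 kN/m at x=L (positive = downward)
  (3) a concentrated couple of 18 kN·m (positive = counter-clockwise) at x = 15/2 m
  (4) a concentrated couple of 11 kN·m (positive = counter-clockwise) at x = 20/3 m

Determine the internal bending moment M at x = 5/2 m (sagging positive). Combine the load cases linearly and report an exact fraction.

Load 1 — uniform load w=-8 kN/m over full span:
  M_1 = -w(L-x)²/2 = -(-8)·(10-(5/2))²/2 = 225 kN·m
Load 2 — triangular load w₀=13 kN/m (0→w₀ over full span):
  M_2 = w₀Lx/2 - w₀L²/3 - w₀x³/(6L) = 13·10·(5/2)/2 - 13·10²/3 - 13·(5/2)³/(6·10) = -8775/32 kN·m
Load 3 — applied couple M₀=18 kN·m at a=15/2 m (b=L-a=5/2):
  M_3 = M₀  [x≤a] = 18 = 18 kN·m
Load 4 — applied couple M₀=11 kN·m at a=20/3 m (b=L-a=10/3):
  M_4 = M₀  [x≤a] = 11 = 11 kN·m
Superposition: M = Σ M_i = -647/32 kN·m ≈ -20.218750 kN·m

M(5/2) = -647/32 kN·m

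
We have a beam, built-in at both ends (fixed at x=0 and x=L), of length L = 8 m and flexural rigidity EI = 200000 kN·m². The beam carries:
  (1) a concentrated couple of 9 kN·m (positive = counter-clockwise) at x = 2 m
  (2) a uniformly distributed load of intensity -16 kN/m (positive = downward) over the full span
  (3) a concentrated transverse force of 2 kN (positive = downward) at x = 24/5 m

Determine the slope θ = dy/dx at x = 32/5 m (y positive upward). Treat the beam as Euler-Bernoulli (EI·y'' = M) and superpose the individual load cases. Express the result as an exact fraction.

θ(32/5) = -25933/78125000 rad

Load 1 — applied couple M₀=9 kN·m at a=2 m (b=L-a=6):
  θ_1 = (R_Ax²/2 - M_Ax - M₀(x-a))/EI  [x>a] with R_A=81/64, M_A=-27/16 = ((81/64)·(32/5)²/2 - (-27/16)·(32/5) - 9·((32/5)-2))/200000 = -9/625000 rad
Load 2 — uniform load w=-16 kN/m over full span:
  θ_2 = -wx(L-x)(L-2x)/(12EI) = -(-16)·(32/5)·(8-(32/5))·(8-2·(32/5))/(12·200000) = -128/390625 rad
Load 3 — point force P=2 kN at a=24/5 m (b=L-a=16/5):
  θ_3 = Pa²(L-x)(2bL-(3b+a)(L-x))/(2L³EI)  [x>a] = 2·(24/5)²·(8-(32/5))·(2·(16/5)·8-(3·(16/5)+(24/5))·(8-(32/5)))/(2·8³·200000) = 99/9765625 rad
Superposition: θ = Σ θ_i = -25933/78125000 rad ≈ -0.000332 rad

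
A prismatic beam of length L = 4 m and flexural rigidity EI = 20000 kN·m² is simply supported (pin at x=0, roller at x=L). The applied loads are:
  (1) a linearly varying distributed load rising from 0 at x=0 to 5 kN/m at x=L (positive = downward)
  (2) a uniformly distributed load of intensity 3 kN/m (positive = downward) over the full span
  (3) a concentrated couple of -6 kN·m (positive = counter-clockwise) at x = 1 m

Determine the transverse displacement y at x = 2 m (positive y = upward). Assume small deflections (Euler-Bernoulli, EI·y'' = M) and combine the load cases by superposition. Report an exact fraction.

Load 1 — triangular load w₀=5 kN/m (0→w₀ over full span):
  y_1 = -w₀x(7L⁴-10L²x²+3x⁴)/(360LEI) = -5·2·(7·4⁴-10·4²·2²+3·2⁴)/(360·4·20000) = -1/2400 m
Load 2 — uniform load w=3 kN/m over full span:
  y_2 = -wx(L³-2Lx²+x³)/(24EI) = -3·2·(4³-2·4·2²+2³)/(24·20000) = -1/2000 m
Load 3 — applied couple M₀=-6 kN·m at a=1 m (b=L-a=3):
  y_3 = (M₀x³/(6L)-M₀(x-a)²/2+C₁x)/EI  [x>a] with C₁=M₀(3b²-L²)/(6L)=-11/4 = ((-6)·2³/(6·4)-(-6)·(2-1)²/2+(-11/4)·2)/20000 = -9/40000 m
Superposition: y = Σ y_i = -137/120000 m ≈ -0.001142 m

y(2) = -137/120000 m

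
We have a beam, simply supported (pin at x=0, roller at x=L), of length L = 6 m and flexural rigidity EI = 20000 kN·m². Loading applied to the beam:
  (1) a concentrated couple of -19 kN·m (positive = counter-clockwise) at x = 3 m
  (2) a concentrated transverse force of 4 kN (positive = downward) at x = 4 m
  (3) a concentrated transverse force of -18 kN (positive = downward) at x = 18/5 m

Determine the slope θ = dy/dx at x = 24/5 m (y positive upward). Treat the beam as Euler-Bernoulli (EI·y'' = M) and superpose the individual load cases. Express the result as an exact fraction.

θ(24/5) = -109157/90000000 rad

Load 1 — applied couple M₀=-19 kN·m at a=3 m (b=L-a=3):
  θ_1 = (M₀x²/(2L)-M₀(x-a)+C₁)/EI  [x>a] with C₁=M₀(3b²-L²)/(6L)=19/4 = ((-19)·(24/5)²/(2·6)-(-19)·((24/5)-3)+(19/4))/20000 = 247/2000000 rad
Load 2 — point force P=4 kN at a=4 m (b=L-a=2):
  θ_2 = -Pa(2L²-6Lx+3x²+a²)/(6LEI)  [x>a] = -4·4·(2·6²-6·6·(24/5)+3·(24/5)²+4²)/(6·6·20000) = 49/140625 rad
Load 3 — point force P=-18 kN at a=18/5 m (b=L-a=12/5):
  θ_3 = -Pa(2L²-6Lx+3x²+a²)/(6LEI)  [x>a] = -(-18)·(18/5)·(2·6²-6·6·(24/5)+3·(24/5)²+(18/5)²)/(6·6·20000) = -1053/625000 rad
Superposition: θ = Σ θ_i = -109157/90000000 rad ≈ -0.001213 rad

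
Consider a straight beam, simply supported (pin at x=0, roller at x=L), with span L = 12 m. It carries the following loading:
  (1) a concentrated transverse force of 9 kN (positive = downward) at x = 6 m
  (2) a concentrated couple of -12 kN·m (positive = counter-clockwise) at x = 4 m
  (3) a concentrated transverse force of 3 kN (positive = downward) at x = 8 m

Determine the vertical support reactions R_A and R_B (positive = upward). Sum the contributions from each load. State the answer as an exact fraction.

R_A = 9/2 kN, R_B = 15/2 kN

Load 1 — point force P=9 kN at a=6 m (b=L-a=6):
  R_A = Pb/L = 9·6/12 = 9/2 kN
  R_B = Pa/L = 9·6/12 = 9/2 kN
Load 2 — applied couple M₀=-12 kN·m at a=4 m (b=L-a=8):
  R_A = M₀/L = (-12)/12 = -1 kN
  R_B = -M₀/L = -(-12)/12 = 1 kN
Load 3 — point force P=3 kN at a=8 m (b=L-a=4):
  R_A = Pb/L = 3·4/12 = 1 kN
  R_B = Pa/L = 3·8/12 = 2 kN
Superposition: R_A = 9/2 kN, R_B = 15/2 kN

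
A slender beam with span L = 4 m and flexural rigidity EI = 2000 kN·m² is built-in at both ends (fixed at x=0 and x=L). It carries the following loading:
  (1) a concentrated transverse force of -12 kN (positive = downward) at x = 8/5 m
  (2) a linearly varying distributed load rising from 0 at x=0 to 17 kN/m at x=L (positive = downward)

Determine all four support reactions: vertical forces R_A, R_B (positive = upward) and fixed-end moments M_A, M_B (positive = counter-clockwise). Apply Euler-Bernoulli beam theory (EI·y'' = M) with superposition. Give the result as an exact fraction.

R_A = 303/125 kN, M_A = 808/375 kN·m, R_B = 2447/125 kN, M_B = -1124/125 kN·m

Load 1 — point force P=-12 kN at a=8/5 m (b=L-a=12/5):
  R_A = Pb²(3a+b)/L³ = (-12)·(12/5)²·(3·(8/5)+(12/5))/4³ = -972/125 kN
  M_A = Pab²/L² = (-12)·(8/5)·(12/5)²/4² = -864/125 kN·m
  R_B = Pa²(a+3b)/L³ = (-12)·(8/5)²·((8/5)+3·(12/5))/4³ = -528/125 kN
  M_B = -Pa²b/L² = -(-12)·(8/5)²·(12/5)/4² = 576/125 kN·m
Load 2 — triangular load w₀=17 kN/m (0→w₀ over full span):
  R_A = 3w₀L/20 = 3·17·4/20 = 51/5 kN
  M_A = w₀L²/30 = 17·4²/30 = 136/15 kN·m
  R_B = 7w₀L/20 = 7·17·4/20 = 119/5 kN
  M_B = -w₀L²/20 = -17·4²/20 = -68/5 kN·m
Superposition: R_A = 303/125 kN, M_A = 808/375 kN·m, R_B = 2447/125 kN, M_B = -1124/125 kN·m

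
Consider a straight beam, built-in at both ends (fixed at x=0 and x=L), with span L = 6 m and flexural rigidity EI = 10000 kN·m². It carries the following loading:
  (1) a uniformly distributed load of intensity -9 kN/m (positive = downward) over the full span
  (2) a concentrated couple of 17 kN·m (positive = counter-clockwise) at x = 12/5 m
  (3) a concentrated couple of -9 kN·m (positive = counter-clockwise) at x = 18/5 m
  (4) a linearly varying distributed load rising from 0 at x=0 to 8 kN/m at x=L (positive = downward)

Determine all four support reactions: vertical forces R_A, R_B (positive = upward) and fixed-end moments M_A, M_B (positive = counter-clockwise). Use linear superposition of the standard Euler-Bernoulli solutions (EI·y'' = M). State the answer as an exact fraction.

R_A = -447/25 kN, M_A = -456/25 kN·m, R_B = -303/25 kN, M_B = 424/25 kN·m

Load 1 — uniform load w=-9 kN/m over full span:
  R_A = wL/2 = (-9)·6/2 = -27 kN
  M_A = wL²/12 = (-9)·6²/12 = -27 kN·m
  R_B = wL/2 = (-9)·6/2 = -27 kN
  M_B = -wL²/12 = -(-9)·6²/12 = 27 kN·m
Load 2 — applied couple M₀=17 kN·m at a=12/5 m (b=L-a=18/5):
  R_A = 6M₀ab/L³ = 6·17·(12/5)·(18/5)/6³ = 102/25 kN
  M_A = M₀b(2a-b)/L² = 17·(18/5)·(2·(12/5)-(18/5))/6² = 51/25 kN·m
  R_B = -6M₀ab/L³ = -6·17·(12/5)·(18/5)/6³ = -102/25 kN
  M_B = M₀a(2b-a)/L² = 17·(12/5)·(2·(18/5)-(12/5))/6² = 136/25 kN·m
Load 3 — applied couple M₀=-9 kN·m at a=18/5 m (b=L-a=12/5):
  R_A = 6M₀ab/L³ = 6·(-9)·(18/5)·(12/5)/6³ = -54/25 kN
  M_A = M₀b(2a-b)/L² = (-9)·(12/5)·(2·(18/5)-(12/5))/6² = -72/25 kN·m
  R_B = -6M₀ab/L³ = -6·(-9)·(18/5)·(12/5)/6³ = 54/25 kN
  M_B = M₀a(2b-a)/L² = (-9)·(18/5)·(2·(12/5)-(18/5))/6² = -27/25 kN·m
Load 4 — triangular load w₀=8 kN/m (0→w₀ over full span):
  R_A = 3w₀L/20 = 3·8·6/20 = 36/5 kN
  M_A = w₀L²/30 = 8·6²/30 = 48/5 kN·m
  R_B = 7w₀L/20 = 7·8·6/20 = 84/5 kN
  M_B = -w₀L²/20 = -8·6²/20 = -72/5 kN·m
Superposition: R_A = -447/25 kN, M_A = -456/25 kN·m, R_B = -303/25 kN, M_B = 424/25 kN·m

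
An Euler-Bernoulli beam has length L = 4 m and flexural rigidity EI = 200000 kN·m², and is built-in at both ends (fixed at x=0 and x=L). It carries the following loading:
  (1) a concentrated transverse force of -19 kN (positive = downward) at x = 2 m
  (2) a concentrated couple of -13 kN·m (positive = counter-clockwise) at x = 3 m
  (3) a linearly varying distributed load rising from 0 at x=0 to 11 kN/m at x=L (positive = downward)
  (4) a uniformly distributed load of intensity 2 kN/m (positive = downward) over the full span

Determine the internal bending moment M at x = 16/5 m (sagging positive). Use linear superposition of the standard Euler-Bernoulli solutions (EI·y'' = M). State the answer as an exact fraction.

Load 1 — point force P=-19 kN at a=2 m (b=L-a=2):
  M_1 = Pa²(a+3b)(L-x)/L³ - Pa²b/L²  [x>a] = (-19)·2²·(2+3·2)·(4-(16/5))/4³ - (-19)·2²·2/4² = 19/10 kN·m
Load 2 — applied couple M₀=-13 kN·m at a=3 m (b=L-a=1):
  M_2 = R_Ax - M_A - M₀  [x>a] with R_A=-117/32, M_A=-65/16 = (-117/32)·(16/5) - (-65/16) - (-13) = 429/80 kN·m
Load 3 — triangular load w₀=11 kN/m (0→w₀ over full span):
  M_3 = 3w₀Lx/20 - w₀L²/30 - w₀x³/(6L) = 3·11·4·(16/5)/20 - 11·4²/30 - 11·(16/5)³/(6·4) = 88/375 kN·m
Load 4 — uniform load w=2 kN/m over full span:
  M_4 = wLx/2 - wL²/12 - wx²/2 = 2·4·(16/5)/2 - 2·4²/12 - 2·(16/5)²/2 = -8/75 kN·m
Superposition: M = Σ M_i = 14781/2000 kN·m ≈ 7.390500 kN·m

M(16/5) = 14781/2000 kN·m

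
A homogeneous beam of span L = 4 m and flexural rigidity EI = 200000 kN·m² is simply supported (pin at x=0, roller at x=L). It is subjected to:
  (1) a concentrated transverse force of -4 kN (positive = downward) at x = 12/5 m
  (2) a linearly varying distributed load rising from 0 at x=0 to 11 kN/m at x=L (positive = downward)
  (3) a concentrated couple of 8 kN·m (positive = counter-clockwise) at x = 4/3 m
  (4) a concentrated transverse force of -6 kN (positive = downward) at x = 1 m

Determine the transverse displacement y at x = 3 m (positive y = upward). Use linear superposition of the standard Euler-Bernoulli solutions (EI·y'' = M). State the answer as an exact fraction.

Load 1 — point force P=-4 kN at a=12/5 m (b=L-a=8/5):
  y_1 = -Pa(L-x)(2Lx-a²-x²)/(6LEI)  [x>a] = -(-4)·(12/5)·(4-3)·(2·4·3-(12/5)²-3²)/(6·4·200000) = 231/12500000 m
Load 2 — triangular load w₀=11 kN/m (0→w₀ over full span):
  y_2 = -w₀x(7L⁴-10L²x²+3x⁴)/(360LEI) = -11·3·(7·4⁴-10·4²·3²+3·3⁴)/(360·4·200000) = -1309/19200000 m
Load 3 — applied couple M₀=8 kN·m at a=4/3 m (b=L-a=8/3):
  y_3 = (M₀x³/(6L)-M₀(x-a)²/2+C₁x)/EI  [x>a] with C₁=M₀(3b²-L²)/(6L)=16/9 = (8·3³/(6·4)-8·(3-(4/3))²/2+(16/9)·3)/200000 = 29/1800000 m
Load 4 — point force P=-6 kN at a=1 m (b=L-a=3):
  y_4 = -Pa(L-x)(2Lx-a²-x²)/(6LEI)  [x>a] = -(-6)·1·(4-3)·(2·4·3-1²-3²)/(6·4·200000) = 7/400000 m
Superposition: y = Σ y_i = -115819/7200000000 m ≈ -0.000016 m

y(3) = -115819/7200000000 m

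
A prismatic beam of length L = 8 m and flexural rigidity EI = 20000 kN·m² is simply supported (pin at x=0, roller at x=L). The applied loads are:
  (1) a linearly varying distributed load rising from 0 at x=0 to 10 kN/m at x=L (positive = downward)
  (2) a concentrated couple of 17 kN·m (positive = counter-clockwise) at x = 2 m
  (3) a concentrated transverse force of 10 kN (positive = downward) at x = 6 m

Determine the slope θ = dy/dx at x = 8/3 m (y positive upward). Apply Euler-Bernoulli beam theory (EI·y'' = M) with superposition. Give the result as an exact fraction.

Load 1 — triangular load w₀=10 kN/m (0→w₀ over full span):
  θ_1 = -w₀(7L⁴-30L²x²+15x⁴)/(360LEI) = -10·(7·8⁴-30·8²·(8/3)²+15·(8/3)⁴)/(360·8·20000) = -416/151875 rad
Load 2 — applied couple M₀=17 kN·m at a=2 m (b=L-a=6):
  θ_2 = (M₀x²/(2L)-M₀(x-a)+C₁)/EI  [x>a] with C₁=M₀(3b²-L²)/(6L)=187/12 = (17·(8/3)²/(2·8)-17·((8/3)-2)+(187/12))/20000 = 17/28800 rad
Load 3 — point force P=10 kN at a=6 m (b=L-a=2):
  θ_3 = -Pb(L²-b²-3x²)/(6LEI)  [x≤a] = -10·2·(8²-2²-3·(8/3)²)/(6·8·20000) = -29/36000 rad
Superposition: θ = Σ θ_i = -57433/19440000 rad ≈ -0.002954 rad

θ(8/3) = -57433/19440000 rad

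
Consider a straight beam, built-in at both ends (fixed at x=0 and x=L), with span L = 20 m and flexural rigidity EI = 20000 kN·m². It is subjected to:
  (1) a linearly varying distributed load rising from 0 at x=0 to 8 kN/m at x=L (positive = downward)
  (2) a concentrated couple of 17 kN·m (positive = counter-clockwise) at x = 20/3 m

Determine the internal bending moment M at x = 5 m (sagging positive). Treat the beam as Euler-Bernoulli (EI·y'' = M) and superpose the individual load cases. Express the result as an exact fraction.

M(5) = 32/3 kN·m

Load 1 — triangular load w₀=8 kN/m (0→w₀ over full span):
  M_1 = 3w₀Lx/20 - w₀L²/30 - w₀x³/(6L) = 3·8·20·5/20 - 8·20²/30 - 8·5³/(6·20) = 5 kN·m
Load 2 — applied couple M₀=17 kN·m at a=20/3 m (b=L-a=40/3):
  M_2 = R_Ax - M_A  [x≤a] with R_A=17/15, M_A=0 = (17/15)·5 - 0 = 17/3 kN·m
Superposition: M = Σ M_i = 32/3 kN·m ≈ 10.666667 kN·m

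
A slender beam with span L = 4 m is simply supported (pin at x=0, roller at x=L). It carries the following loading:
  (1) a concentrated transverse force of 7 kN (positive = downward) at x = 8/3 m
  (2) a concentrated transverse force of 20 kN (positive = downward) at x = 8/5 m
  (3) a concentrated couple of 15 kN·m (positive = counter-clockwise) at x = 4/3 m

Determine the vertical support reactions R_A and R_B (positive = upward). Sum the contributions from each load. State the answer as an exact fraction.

R_A = 217/12 kN, R_B = 107/12 kN

Load 1 — point force P=7 kN at a=8/3 m (b=L-a=4/3):
  R_A = Pb/L = 7·(4/3)/4 = 7/3 kN
  R_B = Pa/L = 7·(8/3)/4 = 14/3 kN
Load 2 — point force P=20 kN at a=8/5 m (b=L-a=12/5):
  R_A = Pb/L = 20·(12/5)/4 = 12 kN
  R_B = Pa/L = 20·(8/5)/4 = 8 kN
Load 3 — applied couple M₀=15 kN·m at a=4/3 m (b=L-a=8/3):
  R_A = M₀/L = 15/4 kN
  R_B = -M₀/L = -15/4 kN
Superposition: R_A = 217/12 kN, R_B = 107/12 kN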